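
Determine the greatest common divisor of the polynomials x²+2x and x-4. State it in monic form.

1

By polynomial division,
  x²+2x = (x+6)(x-4) + (24)
  x-4 = ((1/24)x-1/6)(24) + (0)
The last nonzero remainder is the constant 24, so the polynomials are coprime and gcd = 1.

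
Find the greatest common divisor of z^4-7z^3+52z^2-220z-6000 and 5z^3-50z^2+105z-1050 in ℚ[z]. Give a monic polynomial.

Repeated division with remainder:
  z^4-7z^3+52z^2-220z-6000 = ((1/5)z+3/5)(5z^3-50z^2+105z-1050) + (61z^2-73z-5370)
  5z^3-50z^2+105z-1050 = ((5/61)z-2685/3721)(61z^2-73z-5370) + ((1832550/3721)z-18325500/3721)
  61z^2-73z-5370 = ((226981/1832550)z+666059/610850)((1832550/3721)z-18325500/3721) + (0)
Last nonzero remainder: (1832550/3721)z-18325500/3721. Dividing through by 1832550/3721 gives the monic gcd z-10.

z-10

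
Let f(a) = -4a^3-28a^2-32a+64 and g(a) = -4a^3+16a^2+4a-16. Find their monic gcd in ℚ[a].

a-1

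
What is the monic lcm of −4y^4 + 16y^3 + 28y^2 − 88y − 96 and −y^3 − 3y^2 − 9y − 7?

Euclidean algorithm in ℚ[y]:
  −4y^4 + 16y^3 + 28y^2 − 88y − 96 = (4y − 28)(−y^3 − 3y^2 − 9y − 7) + (−20y^2 − 312y − 292)
  −y^3 − 3y^2 − 9y − 7 = ((1/20)y − 63/100)(−20y^2 − 312y − 292) + (−(4774/25)y − 4774/25)
  −20y^2 − 312y − 292 = ((250/2387)y + 3650/2387)(−(4774/25)y − 4774/25) + (0)
Last nonzero remainder: −(4774/25)y − 4774/25. Dividing through by −4774/25 gives the monic gcd y + 1.
Then lcm(f, g) = f·g / gcd(f, g); expanding and making the result monic gives the answer.

y^6 − 2y^5 − 8y^4 − 20y^3 + 19y^2 + 202y + 168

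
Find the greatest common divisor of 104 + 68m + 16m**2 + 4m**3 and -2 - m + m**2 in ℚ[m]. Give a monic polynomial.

Repeated division with remainder:
  4m**3 + 16m**2 + 68m + 104 = (4m + 20)(m**2 - m - 2) + (96m + 144)
  m**2 - m - 2 = ((1/96)m - 5/192)(96m + 144) + (7/4)
  96m + 144 = ((384/7)m + 576/7)(7/4) + (0)
The last nonzero remainder is the constant 7/4, so the polynomials are coprime and gcd = 1.

1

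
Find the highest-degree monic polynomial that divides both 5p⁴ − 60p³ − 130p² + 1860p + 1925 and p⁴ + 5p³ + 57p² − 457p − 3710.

p² − 2p − 35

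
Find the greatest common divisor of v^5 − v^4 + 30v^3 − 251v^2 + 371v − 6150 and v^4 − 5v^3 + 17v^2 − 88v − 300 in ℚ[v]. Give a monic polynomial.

v^3 − 7v^2 + 31v − 150

Apply the Euclidean algorithm:
  v^5 − v^4 + 30v^3 − 251v^2 + 371v − 6150 = (v + 4)(v^4 − 5v^3 + 17v^2 − 88v − 300) + (33v^3 − 231v^2 + 1023v − 4950)
  v^4 − 5v^3 + 17v^2 − 88v − 300 = ((1/33)v + 2/33)(33v^3 − 231v^2 + 1023v − 4950) + (0)
Last nonzero remainder: 33v^3 − 231v^2 + 1023v − 4950. Dividing through by 33 gives the monic gcd v^3 − 7v^2 + 31v − 150.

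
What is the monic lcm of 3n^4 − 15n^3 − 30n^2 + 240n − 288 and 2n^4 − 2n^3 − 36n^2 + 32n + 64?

By polynomial division,
  3n^4 − 15n^3 − 30n^2 + 240n − 288 = (3/2)(2n^4 − 2n^3 − 36n^2 + 32n + 64) + (−12n^3 + 24n^2 + 192n − 384)
  2n^4 − 2n^3 − 36n^2 + 32n + 64 = (−(1/6)n − 1/6)(−12n^3 + 24n^2 + 192n − 384) + (0)
Last nonzero remainder: −12n^3 + 24n^2 + 192n − 384. Dividing through by −12 gives the monic gcd n^3 − 2n^2 − 16n + 32.
Then lcm(f, g) = f·g / gcd(f, g); expanding and making the result monic gives the answer.

n^5 − 4n^4 − 15n^3 + 70n^2 − 16n − 96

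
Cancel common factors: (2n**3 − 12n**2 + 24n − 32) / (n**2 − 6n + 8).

(2n**2 − 4n + 8)/(n − 2)

By polynomial division,
  2n**3 − 12n**2 + 24n − 32 = (2n)(n**2 − 6n + 8) + (8n − 32)
  n**2 − 6n + 8 = ((1/8)n − 1/4)(8n − 32) + (0)
Last nonzero remainder: 8n − 32. Dividing through by 8 gives the monic gcd n − 4.
Cancel n − 4 from numerator and denominator to get the reduced form.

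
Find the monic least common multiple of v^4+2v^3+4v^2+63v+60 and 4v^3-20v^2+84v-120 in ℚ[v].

Apply the Euclidean algorithm:
  v^4+2v^3+4v^2+63v+60 = ((1/4)v+7/4)(4v^3-20v^2+84v-120) + (18v^2-54v+270)
  4v^3-20v^2+84v-120 = ((2/9)v-4/9)(18v^2-54v+270) + (0)
Last nonzero remainder: 18v^2-54v+270. Dividing through by 18 gives the monic gcd v^2-3v+15.
Then lcm(f, g) = f·g / gcd(f, g); expanding and making the result monic gives the answer.

v^5+55v^2-66v-120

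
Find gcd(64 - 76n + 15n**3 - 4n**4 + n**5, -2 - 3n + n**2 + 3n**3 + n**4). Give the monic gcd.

-2 + n + n**2

By polynomial division,
  n**5 - 4n**4 + 15n**3 - 76n + 64 = (n - 7)(n**4 + 3n**3 + n**2 - 3n - 2) + (35n**3 + 10n**2 - 95n + 50)
  n**4 + 3n**3 + n**2 - 3n - 2 = ((1/35)n + 19/245)(35n**3 + 10n**2 - 95n + 50) + ((144/49)n**2 + (144/49)n - 288/49)
  35n**3 + 10n**2 - 95n + 50 = ((1715/144)n - 1225/144)((144/49)n**2 + (144/49)n - 288/49) + (0)
Last nonzero remainder: (144/49)n**2 + (144/49)n - 288/49. Dividing through by 144/49 gives the monic gcd n**2 + n - 2.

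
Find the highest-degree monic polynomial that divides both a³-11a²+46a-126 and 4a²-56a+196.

a-7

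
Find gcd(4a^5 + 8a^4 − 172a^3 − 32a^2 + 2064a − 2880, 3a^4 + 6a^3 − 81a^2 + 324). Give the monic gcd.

a^2 + 3a − 18

Repeated division with remainder:
  4a^5 + 8a^4 − 172a^3 − 32a^2 + 2064a − 2880 = ((4/3)a)(3a^4 + 6a^3 − 81a^2 + 324) + (−64a^3 − 32a^2 + 1632a − 2880)
  3a^4 + 6a^3 − 81a^2 + 324 = (−(3/64)a − 9/128)(−64a^3 − 32a^2 + 1632a − 2880) + (−(27/4)a^2 − (81/4)a + 243/2)
  −64a^3 − 32a^2 + 1632a − 2880 = ((256/27)a − 640/27)(−(27/4)a^2 − (81/4)a + 243/2) + (0)
Last nonzero remainder: −(27/4)a^2 − (81/4)a + 243/2. Dividing through by −27/4 gives the monic gcd a^2 + 3a − 18.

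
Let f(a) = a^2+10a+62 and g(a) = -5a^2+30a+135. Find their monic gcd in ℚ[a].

1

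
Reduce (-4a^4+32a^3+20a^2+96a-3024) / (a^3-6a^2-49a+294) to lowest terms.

Repeated division with remainder:
  -4a^4+32a^3+20a^2+96a-3024 = (-4a+8)(a^3-6a^2-49a+294) + (-128a^2+1664a-5376)
  a^3-6a^2-49a+294 = (-(1/128)a-7/128)(-128a^2+1664a-5376) + (0)
Last nonzero remainder: -128a^2+1664a-5376. Dividing through by -128 gives the monic gcd a^2-13a+42.
Cancel a^2-13a+42 from numerator and denominator to get the reduced form.

(-4a^2-20a-72)/(a+7)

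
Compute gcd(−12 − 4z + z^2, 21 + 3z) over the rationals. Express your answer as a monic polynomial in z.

Apply the Euclidean algorithm:
  z^2 − 4z − 12 = ((1/3)z − 11/3)(3z + 21) + (65)
  3z + 21 = ((3/65)z + 21/65)(65) + (0)
The last nonzero remainder is the constant 65, so the polynomials are coprime and gcd = 1.

1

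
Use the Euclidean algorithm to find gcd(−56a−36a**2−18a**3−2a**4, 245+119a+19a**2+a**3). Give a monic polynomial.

Euclidean algorithm in ℚ[a]:
  −2a**4−18a**3−36a**2−56a = (−2a+20)(a**3+19a**2+119a+245) + (−178a**2−1946a−4900)
  a**3+19a**2+119a+245 = (−(1/178)a−359/7921)(−178a**2−1946a−4900) + ((25935/7921)a+181545/7921)
  −178a**2−1946a−4900 = (−(1409938/25935)a−158420/741)((25935/7921)a+181545/7921) + (0)
Last nonzero remainder: (25935/7921)a+181545/7921. Dividing through by 25935/7921 gives the monic gcd a+7.

7+a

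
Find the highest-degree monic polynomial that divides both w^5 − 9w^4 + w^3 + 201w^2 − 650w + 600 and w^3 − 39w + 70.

w^2 − 7w + 10

By polynomial division,
  w^5 − 9w^4 + w^3 + 201w^2 − 650w + 600 = (w^2 − 9w + 40)(w^3 − 39w + 70) + (−220w^2 + 1540w − 2200)
  w^3 − 39w + 70 = (−(1/220)w − 7/220)(−220w^2 + 1540w − 2200) + (0)
Last nonzero remainder: −220w^2 + 1540w − 2200. Dividing through by −220 gives the monic gcd w^2 − 7w + 10.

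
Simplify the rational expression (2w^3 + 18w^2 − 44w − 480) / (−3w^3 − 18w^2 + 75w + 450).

Apply the Euclidean algorithm:
  2w^3 + 18w^2 − 44w − 480 = (−2/3)(−3w^3 − 18w^2 + 75w + 450) + (6w^2 + 6w − 180)
  −3w^3 − 18w^2 + 75w + 450 = (−(1/2)w − 5/2)(6w^2 + 6w − 180) + (0)
Last nonzero remainder: 6w^2 + 6w − 180. Dividing through by 6 gives the monic gcd w^2 + w − 30.
Cancel w^2 + w − 30 from numerator and denominator to get the reduced form.

(−2w − 16)/(3w + 15)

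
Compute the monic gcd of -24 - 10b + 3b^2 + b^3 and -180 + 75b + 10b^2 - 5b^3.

-12 + b + b^2

Apply the Euclidean algorithm:
  b^3 + 3b^2 - 10b - 24 = (-1/5)(-5b^3 + 10b^2 + 75b - 180) + (5b^2 + 5b - 60)
  -5b^3 + 10b^2 + 75b - 180 = (-b + 3)(5b^2 + 5b - 60) + (0)
Last nonzero remainder: 5b^2 + 5b - 60. Dividing through by 5 gives the monic gcd b^2 + b - 12.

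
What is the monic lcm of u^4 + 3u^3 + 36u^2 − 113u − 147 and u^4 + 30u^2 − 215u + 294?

u^5 + u^4 + 30u^3 − 185u^2 + 79u + 294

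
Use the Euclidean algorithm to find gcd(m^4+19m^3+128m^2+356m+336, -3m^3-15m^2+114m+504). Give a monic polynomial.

m^2+11m+28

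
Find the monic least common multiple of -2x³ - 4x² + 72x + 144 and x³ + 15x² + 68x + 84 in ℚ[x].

x⁴ + 9x³ - 22x² - 324x - 504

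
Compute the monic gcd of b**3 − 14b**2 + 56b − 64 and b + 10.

1

By polynomial division,
  b**3 − 14b**2 + 56b − 64 = (b**2 − 24b + 296)(b + 10) + (−3024)
  b + 10 = (−(1/3024)b − 5/1512)(−3024) + (0)
The last nonzero remainder is the constant −3024, so the polynomials are coprime and gcd = 1.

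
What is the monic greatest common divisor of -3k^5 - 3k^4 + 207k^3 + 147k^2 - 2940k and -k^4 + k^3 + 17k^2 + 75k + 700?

k^2 - 2k - 35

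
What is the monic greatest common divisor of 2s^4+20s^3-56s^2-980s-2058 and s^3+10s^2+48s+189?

s+7

Euclidean algorithm in ℚ[s]:
  2s^4+20s^3-56s^2-980s-2058 = (2s)(s^3+10s^2+48s+189) + (-152s^2-1358s-2058)
  s^3+10s^2+48s+189 = (-(1/152)s-81/11552)(-152s^2-1358s-2058) + ((144045/5776)s+1008315/5776)
  -152s^2-1358s-2058 = (-(877952/144045)s-566048/48015)((144045/5776)s+1008315/5776) + (0)
Last nonzero remainder: (144045/5776)s+1008315/5776. Dividing through by 144045/5776 gives the monic gcd s+7.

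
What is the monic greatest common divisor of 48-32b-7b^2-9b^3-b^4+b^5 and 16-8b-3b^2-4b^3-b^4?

Repeated division with remainder:
  b^5-b^4-9b^3-7b^2-32b+48 = (-b+5)(-b^4-4b^3-3b^2-8b+16) + (8b^3+24b-32)
  -b^4-4b^3-3b^2-8b+16 = (-(1/8)b-1/2)(8b^3+24b-32) + (0)
Last nonzero remainder: 8b^3+24b-32. Dividing through by 8 gives the monic gcd b^3+3b-4.

-4+3b+b^3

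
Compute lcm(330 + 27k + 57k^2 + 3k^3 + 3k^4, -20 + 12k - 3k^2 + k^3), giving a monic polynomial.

-220 + 92k - 29k^2 + 17k^3 - k^4 + k^5

By polynomial division,
  3k^4 + 3k^3 + 57k^2 + 27k + 330 = (3k + 12)(k^3 - 3k^2 + 12k - 20) + (57k^2 - 57k + 570)
  k^3 - 3k^2 + 12k - 20 = ((1/57)k - 2/57)(57k^2 - 57k + 570) + (0)
Last nonzero remainder: 57k^2 - 57k + 570. Dividing through by 57 gives the monic gcd k^2 - k + 10.
Then lcm(f, g) = f·g / gcd(f, g); expanding and making the result monic gives the answer.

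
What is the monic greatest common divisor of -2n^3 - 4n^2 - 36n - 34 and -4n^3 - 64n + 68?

n^2 + n + 17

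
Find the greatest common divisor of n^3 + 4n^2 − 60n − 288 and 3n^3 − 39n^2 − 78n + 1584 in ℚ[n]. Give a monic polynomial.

Apply the Euclidean algorithm:
  n^3 + 4n^2 − 60n − 288 = (1/3)(3n^3 − 39n^2 − 78n + 1584) + (17n^2 − 34n − 816)
  3n^3 − 39n^2 − 78n + 1584 = ((3/17)n − 33/17)(17n^2 − 34n − 816) + (0)
Last nonzero remainder: 17n^2 − 34n − 816. Dividing through by 17 gives the monic gcd n^2 − 2n − 48.

n^2 − 2n − 48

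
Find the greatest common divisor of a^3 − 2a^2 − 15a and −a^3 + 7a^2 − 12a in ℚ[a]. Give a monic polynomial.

Repeated division with remainder:
  a^3 − 2a^2 − 15a = (−1)(−a^3 + 7a^2 − 12a) + (5a^2 − 27a)
  −a^3 + 7a^2 − 12a = (−(1/5)a + 8/25)(5a^2 − 27a) + (−(84/25)a)
  5a^2 − 27a = (−(125/84)a + 225/28)(−(84/25)a) + (0)
Last nonzero remainder: −(84/25)a. Dividing through by −84/25 gives the monic gcd a.

a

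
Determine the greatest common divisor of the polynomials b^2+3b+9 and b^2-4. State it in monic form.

Repeated division with remainder:
  b^2+3b+9 = (b^2-4) + (3b+13)
  b^2-4 = ((1/3)b-13/9)(3b+13) + (133/9)
  3b+13 = ((27/133)b+117/133)(133/9) + (0)
The last nonzero remainder is the constant 133/9, so the polynomials are coprime and gcd = 1.

1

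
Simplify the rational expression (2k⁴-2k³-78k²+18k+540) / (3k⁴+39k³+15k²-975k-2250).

Repeated division with remainder:
  2k⁴-2k³-78k²+18k+540 = (2/3)(3k⁴+39k³+15k²-975k-2250) + (-28k³-88k²+668k+2040)
  3k⁴+39k³+15k²-975k-2250 = (-(3/28)k-207/196)(-28k³-88k²+668k+2040) + (-(312/49)k²-(2496/49)k-4680/49)
  -28k³-88k²+668k+2040 = ((343/78)k-833/39)(-(312/49)k²-(2496/49)k-4680/49) + (0)
Last nonzero remainder: -(312/49)k²-(2496/49)k-4680/49. Dividing through by -312/49 gives the monic gcd k²+8k+15.
Cancel k²+8k+15 from numerator and denominator to get the reduced form.

(2k²-18k+36)/(3k²+15k-150)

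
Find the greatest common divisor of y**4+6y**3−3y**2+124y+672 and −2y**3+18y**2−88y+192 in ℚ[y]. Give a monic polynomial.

Repeated division with remainder:
  y**4+6y**3−3y**2+124y+672 = (−(1/2)y−15/2)(−2y**3+18y**2−88y+192) + (88y**2−440y+2112)
  −2y**3+18y**2−88y+192 = (−(1/44)y+1/11)(88y**2−440y+2112) + (0)
Last nonzero remainder: 88y**2−440y+2112. Dividing through by 88 gives the monic gcd y**2−5y+24.

y**2−5y+24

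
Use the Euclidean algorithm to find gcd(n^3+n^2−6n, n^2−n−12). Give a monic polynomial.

n+3

Apply the Euclidean algorithm:
  n^3+n^2−6n = (n+2)(n^2−n−12) + (8n+24)
  n^2−n−12 = ((1/8)n−1/2)(8n+24) + (0)
Last nonzero remainder: 8n+24. Dividing through by 8 gives the monic gcd n+3.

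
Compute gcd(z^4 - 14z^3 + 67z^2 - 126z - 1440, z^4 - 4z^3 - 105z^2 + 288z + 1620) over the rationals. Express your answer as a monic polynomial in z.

By polynomial division,
  z^4 - 14z^3 + 67z^2 - 126z - 1440 = (z^4 - 4z^3 - 105z^2 + 288z + 1620) + (-10z^3 + 172z^2 - 414z - 3060)
  z^4 - 4z^3 - 105z^2 + 288z + 1620 = (-(1/10)z - 33/25)(-10z^3 + 172z^2 - 414z - 3060) + ((2016/25)z^2 - (14112/25)z - 12096/5)
  -10z^3 + 172z^2 - 414z - 3060 = (-(125/1008)z + 425/336)((2016/25)z^2 - (14112/25)z - 12096/5) + (0)
Last nonzero remainder: (2016/25)z^2 - (14112/25)z - 12096/5. Dividing through by 2016/25 gives the monic gcd z^2 - 7z - 30.

z^2 - 7z - 30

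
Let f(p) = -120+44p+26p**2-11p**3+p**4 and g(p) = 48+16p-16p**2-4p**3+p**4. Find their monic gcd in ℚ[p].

Repeated division with remainder:
  p**4-11p**3+26p**2+44p-120 = (p**4-4p**3-16p**2+16p+48) + (-7p**3+42p**2+28p-168)
  p**4-4p**3-16p**2+16p+48 = (-(1/7)p-2/7)(-7p**3+42p**2+28p-168) + (0)
Last nonzero remainder: -7p**3+42p**2+28p-168. Dividing through by -7 gives the monic gcd p**3-6p**2-4p+24.

24-4p-6p**2+p**3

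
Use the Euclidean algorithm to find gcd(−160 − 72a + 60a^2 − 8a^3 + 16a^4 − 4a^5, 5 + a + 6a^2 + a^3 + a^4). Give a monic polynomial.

Apply the Euclidean algorithm:
  −4a^5 + 16a^4 − 8a^3 + 60a^2 − 72a − 160 = (−4a + 20)(a^4 + a^3 + 6a^2 + a + 5) + (−4a^3 − 56a^2 − 72a − 260)
  a^4 + a^3 + 6a^2 + a + 5 = (−(1/4)a + 13/4)(−4a^3 − 56a^2 − 72a − 260) + (170a^2 + 170a + 850)
  −4a^3 − 56a^2 − 72a − 260 = (−(2/85)a − 26/85)(170a^2 + 170a + 850) + (0)
Last nonzero remainder: 170a^2 + 170a + 850. Dividing through by 170 gives the monic gcd a^2 + a + 5.

5 + a + a^2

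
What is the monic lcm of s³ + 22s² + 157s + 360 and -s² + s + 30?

s⁴ + 16s³ + 25s² - 582s - 2160

By polynomial division,
  s³ + 22s² + 157s + 360 = (-s - 23)(-s² + s + 30) + (210s + 1050)
  -s² + s + 30 = (-(1/210)s + 1/35)(210s + 1050) + (0)
Last nonzero remainder: 210s + 1050. Dividing through by 210 gives the monic gcd s + 5.
Then lcm(f, g) = f·g / gcd(f, g); expanding and making the result monic gives the answer.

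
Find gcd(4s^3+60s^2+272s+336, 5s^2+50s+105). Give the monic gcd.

Repeated division with remainder:
  4s^3+60s^2+272s+336 = ((4/5)s+4)(5s^2+50s+105) + (-12s-84)
  5s^2+50s+105 = (-(5/12)s-5/4)(-12s-84) + (0)
Last nonzero remainder: -12s-84. Dividing through by -12 gives the monic gcd s+7.

s+7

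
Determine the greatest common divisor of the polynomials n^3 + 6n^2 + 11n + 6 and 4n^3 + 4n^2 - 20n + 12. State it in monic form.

n + 3

Apply the Euclidean algorithm:
  n^3 + 6n^2 + 11n + 6 = (1/4)(4n^3 + 4n^2 - 20n + 12) + (5n^2 + 16n + 3)
  4n^3 + 4n^2 - 20n + 12 = ((4/5)n - 44/25)(5n^2 + 16n + 3) + ((144/25)n + 432/25)
  5n^2 + 16n + 3 = ((125/144)n + 25/144)((144/25)n + 432/25) + (0)
Last nonzero remainder: (144/25)n + 432/25. Dividing through by 144/25 gives the monic gcd n + 3.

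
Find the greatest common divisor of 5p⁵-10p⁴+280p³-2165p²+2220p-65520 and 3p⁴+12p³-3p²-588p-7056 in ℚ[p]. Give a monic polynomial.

p³-3p²+20p-336

Apply the Euclidean algorithm:
  5p⁵-10p⁴+280p³-2165p²+2220p-65520 = ((5/3)p-10)(3p⁴+12p³-3p²-588p-7056) + (405p³-1215p²+8100p-136080)
  3p⁴+12p³-3p²-588p-7056 = ((1/135)p+7/135)(405p³-1215p²+8100p-136080) + (0)
Last nonzero remainder: 405p³-1215p²+8100p-136080. Dividing through by 405 gives the monic gcd p³-3p²+20p-336.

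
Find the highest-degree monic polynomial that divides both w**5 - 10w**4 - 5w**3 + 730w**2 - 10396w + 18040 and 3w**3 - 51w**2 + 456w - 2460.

w**2 - 7w + 82

Apply the Euclidean algorithm:
  w**5 - 10w**4 - 5w**3 + 730w**2 - 10396w + 18040 = ((1/3)w**2 + (7/3)w - 38/3)(3w**3 - 51w**2 + 456w - 2460) + (-160w**2 + 1120w - 13120)
  3w**3 - 51w**2 + 456w - 2460 = (-(3/160)w + 3/16)(-160w**2 + 1120w - 13120) + (0)
Last nonzero remainder: -160w**2 + 1120w - 13120. Dividing through by -160 gives the monic gcd w**2 - 7w + 82.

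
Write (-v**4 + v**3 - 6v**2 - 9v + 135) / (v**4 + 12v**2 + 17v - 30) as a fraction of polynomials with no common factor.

Repeated division with remainder:
  -v**4 + v**3 - 6v**2 - 9v + 135 = (-1)(v**4 + 12v**2 + 17v - 30) + (v**3 + 6v**2 + 8v + 105)
  v**4 + 12v**2 + 17v - 30 = (v - 6)(v**3 + 6v**2 + 8v + 105) + (40v**2 - 40v + 600)
  v**3 + 6v**2 + 8v + 105 = ((1/40)v + 7/40)(40v**2 - 40v + 600) + (0)
Last nonzero remainder: 40v**2 - 40v + 600. Dividing through by 40 gives the monic gcd v**2 - v + 15.
Cancel v**2 - v + 15 from numerator and denominator to get the reduced form.

(-v**2 + 9)/(v**2 + v - 2)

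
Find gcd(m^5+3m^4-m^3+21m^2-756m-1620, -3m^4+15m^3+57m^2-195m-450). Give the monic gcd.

m^2-3m-10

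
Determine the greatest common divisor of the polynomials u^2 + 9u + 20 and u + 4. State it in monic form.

Euclidean algorithm in ℚ[u]:
  u^2 + 9u + 20 = (u + 5)(u + 4) + (0)
The last nonzero remainder u + 4 is already monic.

u + 4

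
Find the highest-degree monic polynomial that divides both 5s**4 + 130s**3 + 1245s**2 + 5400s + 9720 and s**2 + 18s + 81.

Apply the Euclidean algorithm:
  5s**4 + 130s**3 + 1245s**2 + 5400s + 9720 = (5s**2 + 40s + 120)(s**2 + 18s + 81) + (0)
The last nonzero remainder s**2 + 18s + 81 is already monic.

s**2 + 18s + 81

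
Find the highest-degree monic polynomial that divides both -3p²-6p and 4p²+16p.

Euclidean algorithm in ℚ[p]:
  -3p²-6p = (-3/4)(4p²+16p) + (6p)
  4p²+16p = ((2/3)p+8/3)(6p) + (0)
Last nonzero remainder: 6p. Dividing through by 6 gives the monic gcd p.

p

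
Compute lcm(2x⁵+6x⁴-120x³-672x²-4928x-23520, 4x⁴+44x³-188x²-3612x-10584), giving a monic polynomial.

x⁷+x⁶-129x⁵-405x⁴+1988x³+14336x²+178752x+740880

Repeated division with remainder:
  2x⁵+6x⁴-120x³-672x²-4928x-23520 = ((1/2)x-4)(4x⁴+44x³-188x²-3612x-10584) + (150x³+382x²-14084x-65856)
  4x⁴+44x³-188x²-3612x-10584 = ((2/75)x+1268/5625)(150x³+382x²-14084x-65856) + ((570724/5625)x²+(7419412/5625)x+7990136/1875)
  150x³+382x²-14084x-65856 = ((421875/285362)x-315000/20383)((570724/5625)x²+(7419412/5625)x+7990136/1875) + (0)
Last nonzero remainder: (570724/5625)x²+(7419412/5625)x+7990136/1875. Dividing through by 570724/5625 gives the monic gcd x²+13x+42.
Then lcm(f, g) = f·g / gcd(f, g); expanding and making the result monic gives the answer.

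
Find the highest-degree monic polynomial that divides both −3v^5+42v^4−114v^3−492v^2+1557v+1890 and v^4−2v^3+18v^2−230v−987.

v^2−4v−21

Repeated division with remainder:
  −3v^5+42v^4−114v^3−492v^2+1557v+1890 = (−3v+36)(v^4−2v^3+18v^2−230v−987) + (12v^3−1830v^2+6876v+37422)
  v^4−2v^3+18v^2−230v−987 = ((1/12)v+301/24)(12v^3−1830v^2+6876v+37422) + ((89585/4)v^2−89585v−1881285/4)
  12v^3−1830v^2+6876v+37422 = ((48/89585)v−7128/89585)((89585/4)v^2−89585v−1881285/4) + (0)
Last nonzero remainder: (89585/4)v^2−89585v−1881285/4. Dividing through by 89585/4 gives the monic gcd v^2−4v−21.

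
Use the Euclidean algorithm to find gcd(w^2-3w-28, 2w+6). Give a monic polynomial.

1

Euclidean algorithm in ℚ[w]:
  w^2-3w-28 = ((1/2)w-3)(2w+6) + (-10)
  2w+6 = (-(1/5)w-3/5)(-10) + (0)
The last nonzero remainder is the constant -10, so the polynomials are coprime and gcd = 1.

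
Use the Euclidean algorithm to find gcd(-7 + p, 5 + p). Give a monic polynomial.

Apply the Euclidean algorithm:
  p - 7 = (p + 5) + (-12)
  p + 5 = (-(1/12)p - 5/12)(-12) + (0)
The last nonzero remainder is the constant -12, so the polynomials are coprime and gcd = 1.

1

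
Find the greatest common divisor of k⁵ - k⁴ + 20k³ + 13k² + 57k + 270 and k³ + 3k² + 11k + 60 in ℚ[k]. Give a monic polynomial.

k² - k + 15

By polynomial division,
  k⁵ - k⁴ + 20k³ + 13k² + 57k + 270 = (k² - 4k + 21)(k³ + 3k² + 11k + 60) + (-66k² + 66k - 990)
  k³ + 3k² + 11k + 60 = (-(1/66)k - 2/33)(-66k² + 66k - 990) + (0)
Last nonzero remainder: -66k² + 66k - 990. Dividing through by -66 gives the monic gcd k² - k + 15.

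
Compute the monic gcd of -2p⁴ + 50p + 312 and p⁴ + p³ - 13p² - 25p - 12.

By polynomial division,
  -2p⁴ + 50p + 312 = (-2)(p⁴ + p³ - 13p² - 25p - 12) + (2p³ - 26p² + 288)
  p⁴ + p³ - 13p² - 25p - 12 = ((1/2)p + 7)(2p³ - 26p² + 288) + (169p² - 169p - 2028)
  2p³ - 26p² + 288 = ((2/169)p - 24/169)(169p² - 169p - 2028) + (0)
Last nonzero remainder: 169p² - 169p - 2028. Dividing through by 169 gives the monic gcd p² - p - 12.

p² - p - 12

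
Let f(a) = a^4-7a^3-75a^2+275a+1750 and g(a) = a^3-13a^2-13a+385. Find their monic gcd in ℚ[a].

Euclidean algorithm in ℚ[a]:
  a^4-7a^3-75a^2+275a+1750 = (a+6)(a^3-13a^2-13a+385) + (16a^2-32a-560)
  a^3-13a^2-13a+385 = ((1/16)a-11/16)(16a^2-32a-560) + (0)
Last nonzero remainder: 16a^2-32a-560. Dividing through by 16 gives the monic gcd a^2-2a-35.

a^2-2a-35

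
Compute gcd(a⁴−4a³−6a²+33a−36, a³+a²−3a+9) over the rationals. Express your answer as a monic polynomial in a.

a+3

Euclidean algorithm in ℚ[a]:
  a⁴−4a³−6a²+33a−36 = (a−5)(a³+a²−3a+9) + (2a²+9a+9)
  a³+a²−3a+9 = ((1/2)a−7/4)(2a²+9a+9) + ((33/4)a+99/4)
  2a²+9a+9 = ((8/33)a+4/11)((33/4)a+99/4) + (0)
Last nonzero remainder: (33/4)a+99/4. Dividing through by 33/4 gives the monic gcd a+3.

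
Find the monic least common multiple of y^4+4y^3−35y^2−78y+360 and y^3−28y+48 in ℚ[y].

y^5+2y^4−43y^3−8y^2+516y−720

Euclidean algorithm in ℚ[y]:
  y^4+4y^3−35y^2−78y+360 = (y+4)(y^3−28y+48) + (−7y^2−14y+168)
  y^3−28y+48 = (−(1/7)y+2/7)(−7y^2−14y+168) + (0)
Last nonzero remainder: −7y^2−14y+168. Dividing through by −7 gives the monic gcd y^2+2y−24.
Then lcm(f, g) = f·g / gcd(f, g); expanding and making the result monic gives the answer.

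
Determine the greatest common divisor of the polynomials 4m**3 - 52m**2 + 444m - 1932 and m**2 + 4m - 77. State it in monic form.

m - 7

By polynomial division,
  4m**3 - 52m**2 + 444m - 1932 = (4m - 68)(m**2 + 4m - 77) + (1024m - 7168)
  m**2 + 4m - 77 = ((1/1024)m + 11/1024)(1024m - 7168) + (0)
Last nonzero remainder: 1024m - 7168. Dividing through by 1024 gives the monic gcd m - 7.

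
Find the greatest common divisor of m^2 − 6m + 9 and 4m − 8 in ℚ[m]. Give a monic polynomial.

By polynomial division,
  m^2 − 6m + 9 = ((1/4)m − 1)(4m − 8) + (1)
  4m − 8 = (4m − 8)(1) + (0)
The last nonzero remainder is the constant 1, so the polynomials are coprime and gcd = 1.

1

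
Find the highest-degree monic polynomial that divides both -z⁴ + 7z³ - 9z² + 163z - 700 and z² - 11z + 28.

z² - 11z + 28

Euclidean algorithm in ℚ[z]:
  -z⁴ + 7z³ - 9z² + 163z - 700 = (-z² - 4z - 25)(z² - 11z + 28) + (0)
The last nonzero remainder z² - 11z + 28 is already monic.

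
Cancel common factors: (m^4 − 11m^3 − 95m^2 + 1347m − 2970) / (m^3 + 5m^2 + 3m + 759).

(m^3 − 22m^2 + 147m − 270)/(m^2 − 6m + 69)

Euclidean algorithm in ℚ[m]:
  m^4 − 11m^3 − 95m^2 + 1347m − 2970 = (m − 16)(m^3 + 5m^2 + 3m + 759) + (−18m^2 + 636m + 9174)
  m^3 + 5m^2 + 3m + 759 = (−(1/18)m − 121/54)(−18m^2 + 636m + 9174) + ((17440/9)m + 191840/9)
  −18m^2 + 636m + 9174 = (−(81/8720)m + 3753/8720)((17440/9)m + 191840/9) + (0)
Last nonzero remainder: (17440/9)m + 191840/9. Dividing through by 17440/9 gives the monic gcd m + 11.
Cancel m + 11 from numerator and denominator to get the reduced form.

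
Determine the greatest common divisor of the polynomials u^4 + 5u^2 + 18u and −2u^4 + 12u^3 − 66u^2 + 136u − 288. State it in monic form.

u^2 − 2u + 9

Repeated division with remainder:
  u^4 + 5u^2 + 18u = (−1/2)(−2u^4 + 12u^3 − 66u^2 + 136u − 288) + (6u^3 − 28u^2 + 86u − 144)
  −2u^4 + 12u^3 − 66u^2 + 136u − 288 = (−(1/3)u + 4/9)(6u^3 − 28u^2 + 86u − 144) + (−(224/9)u^2 + (448/9)u − 224)
  6u^3 − 28u^2 + 86u − 144 = (−(27/112)u + 9/14)(−(224/9)u^2 + (448/9)u − 224) + (0)
Last nonzero remainder: −(224/9)u^2 + (448/9)u − 224. Dividing through by −224/9 gives the monic gcd u^2 − 2u + 9.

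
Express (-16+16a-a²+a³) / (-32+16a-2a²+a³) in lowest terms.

(-1+a)/(-2+a)

Apply the Euclidean algorithm:
  a³-a²+16a-16 = (a³-2a²+16a-32) + (a²+16)
  a³-2a²+16a-32 = (a-2)(a²+16) + (0)
The last nonzero remainder a²+16 is already monic.
Cancel a²+16 from numerator and denominator to get the reduced form.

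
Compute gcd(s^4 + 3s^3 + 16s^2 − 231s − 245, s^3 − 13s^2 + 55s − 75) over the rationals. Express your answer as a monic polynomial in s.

s − 5

Apply the Euclidean algorithm:
  s^4 + 3s^3 + 16s^2 − 231s − 245 = (s + 16)(s^3 − 13s^2 + 55s − 75) + (169s^2 − 1036s + 955)
  s^3 − 13s^2 + 55s − 75 = ((1/169)s − 1161/28561)(169s^2 − 1036s + 955) + ((206664/28561)s − 1033320/28561)
  169s^2 − 1036s + 955 = ((4826809/206664)s − 5455151/206664)((206664/28561)s − 1033320/28561) + (0)
Last nonzero remainder: (206664/28561)s − 1033320/28561. Dividing through by 206664/28561 gives the monic gcd s − 5.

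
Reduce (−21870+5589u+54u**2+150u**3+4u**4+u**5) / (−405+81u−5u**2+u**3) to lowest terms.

(−270+69u+4u**2+u**3)/(−5+u)

Apply the Euclidean algorithm:
  u**5+4u**4+150u**3+54u**2+5589u−21870 = (u**2+9u+114)(u**3−5u**2+81u−405) + (300u**2+24300)
  u**3−5u**2+81u−405 = ((1/300)u−1/60)(300u**2+24300) + (0)
Last nonzero remainder: 300u**2+24300. Dividing through by 300 gives the monic gcd u**2+81.
Cancel u**2+81 from numerator and denominator to get the reduced form.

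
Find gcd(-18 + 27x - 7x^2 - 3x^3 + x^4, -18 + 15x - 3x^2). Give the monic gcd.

6 - 5x + x^2

Euclidean algorithm in ℚ[x]:
  x^4 - 3x^3 - 7x^2 + 27x - 18 = (-(1/3)x^2 - (2/3)x + 1)(-3x^2 + 15x - 18) + (0)
Last nonzero remainder: -3x^2 + 15x - 18. Dividing through by -3 gives the monic gcd x^2 - 5x + 6.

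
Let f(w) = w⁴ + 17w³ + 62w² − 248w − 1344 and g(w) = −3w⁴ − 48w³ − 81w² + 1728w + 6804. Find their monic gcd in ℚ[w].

w² + 13w + 42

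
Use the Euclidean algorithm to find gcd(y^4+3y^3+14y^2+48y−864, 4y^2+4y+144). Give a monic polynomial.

y^2+y+36

Apply the Euclidean algorithm:
  y^4+3y^3+14y^2+48y−864 = ((1/4)y^2+(1/2)y−6)(4y^2+4y+144) + (0)
Last nonzero remainder: 4y^2+4y+144. Dividing through by 4 gives the monic gcd y^2+y+36.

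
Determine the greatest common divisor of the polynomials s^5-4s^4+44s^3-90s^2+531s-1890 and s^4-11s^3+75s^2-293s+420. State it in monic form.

s^3-7s^2+47s-105

Euclidean algorithm in ℚ[s]:
  s^5-4s^4+44s^3-90s^2+531s-1890 = (s+7)(s^4-11s^3+75s^2-293s+420) + (46s^3-322s^2+2162s-4830)
  s^4-11s^3+75s^2-293s+420 = ((1/46)s-2/23)(46s^3-322s^2+2162s-4830) + (0)
Last nonzero remainder: 46s^3-322s^2+2162s-4830. Dividing through by 46 gives the monic gcd s^3-7s^2+47s-105.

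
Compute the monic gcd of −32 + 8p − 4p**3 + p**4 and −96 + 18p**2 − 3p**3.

−8 − 2p + p**2

Repeated division with remainder:
  p**4 − 4p**3 + 8p − 32 = (−(1/3)p − 2/3)(−3p**3 + 18p**2 − 96) + (12p**2 − 24p − 96)
  −3p**3 + 18p**2 − 96 = (−(1/4)p + 1)(12p**2 − 24p − 96) + (0)
Last nonzero remainder: 12p**2 − 24p − 96. Dividing through by 12 gives the monic gcd p**2 − 2p − 8.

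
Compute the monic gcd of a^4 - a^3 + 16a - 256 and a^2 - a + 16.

a^2 - a + 16

By polynomial division,
  a^4 - a^3 + 16a - 256 = (a^2 - 16)(a^2 - a + 16) + (0)
The last nonzero remainder a^2 - a + 16 is already monic.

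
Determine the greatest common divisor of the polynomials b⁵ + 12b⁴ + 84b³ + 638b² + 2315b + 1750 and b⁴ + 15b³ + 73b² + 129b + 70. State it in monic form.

b³ + 13b² + 47b + 35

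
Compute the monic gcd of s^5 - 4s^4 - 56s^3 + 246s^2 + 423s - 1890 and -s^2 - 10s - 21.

s^2 + 10s + 21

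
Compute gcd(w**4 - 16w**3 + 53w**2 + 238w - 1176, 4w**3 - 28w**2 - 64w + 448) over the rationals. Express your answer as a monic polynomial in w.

w**2 - 3w - 28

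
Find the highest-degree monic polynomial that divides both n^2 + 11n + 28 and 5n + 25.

Euclidean algorithm in ℚ[n]:
  n^2 + 11n + 28 = ((1/5)n + 6/5)(5n + 25) + (−2)
  5n + 25 = (−(5/2)n − 25/2)(−2) + (0)
The last nonzero remainder is the constant −2, so the polynomials are coprime and gcd = 1.

1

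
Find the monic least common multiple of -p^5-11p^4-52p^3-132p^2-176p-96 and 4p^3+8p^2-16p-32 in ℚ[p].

p^6+9p^5+30p^4+28p^3-88p^2-256p-192

By polynomial division,
  -p^5-11p^4-52p^3-132p^2-176p-96 = (-(1/4)p^2-(9/4)p-19/2)(4p^3+8p^2-16p-32) + (-100p^2-400p-400)
  4p^3+8p^2-16p-32 = (-(1/25)p+2/25)(-100p^2-400p-400) + (0)
Last nonzero remainder: -100p^2-400p-400. Dividing through by -100 gives the monic gcd p^2+4p+4.
Then lcm(f, g) = f·g / gcd(f, g); expanding and making the result monic gives the answer.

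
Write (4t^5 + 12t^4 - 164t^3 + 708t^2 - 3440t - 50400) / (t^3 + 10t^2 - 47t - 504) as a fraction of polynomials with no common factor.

Apply the Euclidean algorithm:
  4t^5 + 12t^4 - 164t^3 + 708t^2 - 3440t - 50400 = (4t^2 - 28t + 304)(t^3 + 10t^2 - 47t - 504) + (-1632t^2 - 3264t + 102816)
  t^3 + 10t^2 - 47t - 504 = (-(1/1632)t - 1/204)(-1632t^2 - 3264t + 102816) + (0)
Last nonzero remainder: -1632t^2 - 3264t + 102816. Dividing through by -1632 gives the monic gcd t^2 + 2t - 63.
Cancel t^2 + 2t - 63 from numerator and denominator to get the reduced form.

(4t^3 + 4t^2 + 80t + 800)/(t + 8)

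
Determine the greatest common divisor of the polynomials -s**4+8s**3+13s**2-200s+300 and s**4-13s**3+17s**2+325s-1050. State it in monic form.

Repeated division with remainder:
  -s**4+8s**3+13s**2-200s+300 = (-1)(s**4-13s**3+17s**2+325s-1050) + (-5s**3+30s**2+125s-750)
  s**4-13s**3+17s**2+325s-1050 = (-(1/5)s+7/5)(-5s**3+30s**2+125s-750) + (0)
Last nonzero remainder: -5s**3+30s**2+125s-750. Dividing through by -5 gives the monic gcd s**3-6s**2-25s+150.

s**3-6s**2-25s+150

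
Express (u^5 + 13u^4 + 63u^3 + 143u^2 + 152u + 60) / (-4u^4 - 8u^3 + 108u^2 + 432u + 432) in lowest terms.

(-u^3 - 8u^2 - 17u - 10)/(4u^2 - 12u - 72)

By polynomial division,
  u^5 + 13u^4 + 63u^3 + 143u^2 + 152u + 60 = (-(1/4)u - 11/4)(-4u^4 - 8u^3 + 108u^2 + 432u + 432) + (68u^3 + 548u^2 + 1448u + 1248)
  -4u^4 - 8u^3 + 108u^2 + 432u + 432 = (-(1/17)u + 103/289)(68u^3 + 548u^2 + 1448u + 1248) + (-(616/289)u^2 - (3080/289)u - 3696/289)
  68u^3 + 548u^2 + 1448u + 1248 = (-(4913/154)u - 7514/77)(-(616/289)u^2 - (3080/289)u - 3696/289) + (0)
Last nonzero remainder: -(616/289)u^2 - (3080/289)u - 3696/289. Dividing through by -616/289 gives the monic gcd u^2 + 5u + 6.
Cancel u^2 + 5u + 6 from numerator and denominator to get the reduced form.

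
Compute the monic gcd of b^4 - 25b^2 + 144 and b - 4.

b - 4

Repeated division with remainder:
  b^4 - 25b^2 + 144 = (b^3 + 4b^2 - 9b - 36)(b - 4) + (0)
The last nonzero remainder b - 4 is already monic.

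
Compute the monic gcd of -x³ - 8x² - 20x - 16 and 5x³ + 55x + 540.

x + 4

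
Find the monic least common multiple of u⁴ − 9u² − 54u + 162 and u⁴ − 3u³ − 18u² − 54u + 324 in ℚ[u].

Euclidean algorithm in ℚ[u]:
  u⁴ − 9u² − 54u + 162 = (u⁴ − 3u³ − 18u² − 54u + 324) + (3u³ + 9u² − 162)
  u⁴ − 3u³ − 18u² − 54u + 324 = ((1/3)u − 2)(3u³ + 9u² − 162) + (0)
Last nonzero remainder: 3u³ + 9u² − 162. Dividing through by 3 gives the monic gcd u³ + 3u² − 54.
Then lcm(f, g) = f·g / gcd(f, g); expanding and making the result monic gives the answer.

u⁵ − 6u⁴ − 9u³ + 486u − 972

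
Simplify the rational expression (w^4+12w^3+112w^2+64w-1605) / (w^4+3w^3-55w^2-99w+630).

By polynomial division,
  w^4+12w^3+112w^2+64w-1605 = (w^4+3w^3-55w^2-99w+630) + (9w^3+167w^2+163w-2235)
  w^4+3w^3-55w^2-99w+630 = ((1/9)w-140/81)(9w^3+167w^2+163w-2235) + ((17458/81)w^2+(34916/81)w-87290/27)
  9w^3+167w^2+163w-2235 = ((729/17458)w+12069/17458)((17458/81)w^2+(34916/81)w-87290/27) + (0)
Last nonzero remainder: (17458/81)w^2+(34916/81)w-87290/27. Dividing through by 17458/81 gives the monic gcd w^2+2w-15.
Cancel w^2+2w-15 from numerator and denominator to get the reduced form.

(w^2+10w+107)/(w^2+w-42)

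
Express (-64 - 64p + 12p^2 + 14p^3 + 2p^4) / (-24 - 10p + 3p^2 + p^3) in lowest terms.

(-16 - 12p + 6p^2 + 2p^3)/(-6 - p + p^2)

Euclidean algorithm in ℚ[p]:
  2p^4 + 14p^3 + 12p^2 - 64p - 64 = (2p + 8)(p^3 + 3p^2 - 10p - 24) + (8p^2 + 64p + 128)
  p^3 + 3p^2 - 10p - 24 = ((1/8)p - 5/8)(8p^2 + 64p + 128) + (14p + 56)
  8p^2 + 64p + 128 = ((4/7)p + 16/7)(14p + 56) + (0)
Last nonzero remainder: 14p + 56. Dividing through by 14 gives the monic gcd p + 4.
Cancel p + 4 from numerator and denominator to get the reduced form.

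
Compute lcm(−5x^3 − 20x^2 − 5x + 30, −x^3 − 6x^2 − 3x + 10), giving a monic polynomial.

By polynomial division,
  −5x^3 − 20x^2 − 5x + 30 = (5)(−x^3 − 6x^2 − 3x + 10) + (10x^2 + 10x − 20)
  −x^3 − 6x^2 − 3x + 10 = (−(1/10)x − 1/2)(10x^2 + 10x − 20) + (0)
Last nonzero remainder: 10x^2 + 10x − 20. Dividing through by 10 gives the monic gcd x^2 + x − 2.
Then lcm(f, g) = f·g / gcd(f, g); expanding and making the result monic gives the answer.

x^4 + 9x^3 + 21x^2 − x − 30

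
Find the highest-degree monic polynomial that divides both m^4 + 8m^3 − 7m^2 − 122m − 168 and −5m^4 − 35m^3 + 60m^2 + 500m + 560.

m^3 + 5m^2 − 22m − 56

Apply the Euclidean algorithm:
  m^4 + 8m^3 − 7m^2 − 122m − 168 = (−1/5)(−5m^4 − 35m^3 + 60m^2 + 500m + 560) + (m^3 + 5m^2 − 22m − 56)
  −5m^4 − 35m^3 + 60m^2 + 500m + 560 = (−5m − 10)(m^3 + 5m^2 − 22m − 56) + (0)
The last nonzero remainder m^3 + 5m^2 − 22m − 56 is already monic.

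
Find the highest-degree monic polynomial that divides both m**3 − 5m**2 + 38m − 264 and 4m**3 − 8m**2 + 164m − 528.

Euclidean algorithm in ℚ[m]:
  m**3 − 5m**2 + 38m − 264 = (1/4)(4m**3 − 8m**2 + 164m − 528) + (−3m**2 − 3m − 132)
  4m**3 − 8m**2 + 164m − 528 = (−(4/3)m + 4)(−3m**2 − 3m − 132) + (0)
Last nonzero remainder: −3m**2 − 3m − 132. Dividing through by −3 gives the monic gcd m**2 + m + 44.

m**2 + m + 44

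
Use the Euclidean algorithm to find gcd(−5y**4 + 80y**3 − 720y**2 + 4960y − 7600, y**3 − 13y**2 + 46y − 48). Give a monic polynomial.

By polynomial division,
  −5y**4 + 80y**3 − 720y**2 + 4960y − 7600 = (−5y + 15)(y**3 − 13y**2 + 46y − 48) + (−295y**2 + 4030y − 6880)
  y**3 − 13y**2 + 46y − 48 = (−(1/295)y − 39/17405)(−295y**2 + 4030y − 6880) + ((110376/3481)y − 220752/3481)
  −295y**2 + 4030y − 6880 = (−(1026895/110376)y + 1496830/13797)((110376/3481)y − 220752/3481) + (0)
Last nonzero remainder: (110376/3481)y − 220752/3481. Dividing through by 110376/3481 gives the monic gcd y − 2.

y − 2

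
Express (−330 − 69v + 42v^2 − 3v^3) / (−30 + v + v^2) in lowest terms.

Euclidean algorithm in ℚ[v]:
  −3v^3 + 42v^2 − 69v − 330 = (−3v + 45)(v^2 + v − 30) + (−204v + 1020)
  v^2 + v − 30 = (−(1/204)v − 1/34)(−204v + 1020) + (0)
Last nonzero remainder: −204v + 1020. Dividing through by −204 gives the monic gcd v − 5.
Cancel v − 5 from numerator and denominator to get the reduced form.

(66 + 27v − 3v^2)/(6 + v)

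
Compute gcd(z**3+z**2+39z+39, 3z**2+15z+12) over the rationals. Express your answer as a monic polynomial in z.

Apply the Euclidean algorithm:
  z**3+z**2+39z+39 = ((1/3)z-4/3)(3z**2+15z+12) + (55z+55)
  3z**2+15z+12 = ((3/55)z+12/55)(55z+55) + (0)
Last nonzero remainder: 55z+55. Dividing through by 55 gives the monic gcd z+1.

z+1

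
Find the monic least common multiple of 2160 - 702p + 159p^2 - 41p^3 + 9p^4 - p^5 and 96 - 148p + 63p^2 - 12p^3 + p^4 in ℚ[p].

-8640 + 13608p - 6306p^2 + 1661p^3 - 400p^4 + 90p^5 - 14p^6 + p^7

Repeated division with remainder:
  -p^5 + 9p^4 - 41p^3 + 159p^2 - 702p + 2160 = (-p - 3)(p^4 - 12p^3 + 63p^2 - 148p + 96) + (-14p^3 + 200p^2 - 1050p + 2448)
  p^4 - 12p^3 + 63p^2 - 148p + 96 = (-(1/14)p - 8/49)(-14p^3 + 200p^2 - 1050p + 2448) + ((1012/49)p^2 - (1012/7)p + 24288/49)
  -14p^3 + 200p^2 - 1050p + 2448 = (-(343/506)p + 2499/506)((1012/49)p^2 - (1012/7)p + 24288/49) + (0)
Last nonzero remainder: (1012/49)p^2 - (1012/7)p + 24288/49. Dividing through by 1012/49 gives the monic gcd p^2 - 7p + 24.
Then lcm(f, g) = f·g / gcd(f, g); expanding and making the result monic gives the answer.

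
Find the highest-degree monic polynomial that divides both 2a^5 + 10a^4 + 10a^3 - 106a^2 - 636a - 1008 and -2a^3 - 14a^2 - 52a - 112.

a^2 + 3a + 14

Euclidean algorithm in ℚ[a]:
  2a^5 + 10a^4 + 10a^3 - 106a^2 - 636a - 1008 = (-a^2 + 2a + 7)(-2a^3 - 14a^2 - 52a - 112) + (-16a^2 - 48a - 224)
  -2a^3 - 14a^2 - 52a - 112 = ((1/8)a + 1/2)(-16a^2 - 48a - 224) + (0)
Last nonzero remainder: -16a^2 - 48a - 224. Dividing through by -16 gives the monic gcd a^2 + 3a + 14.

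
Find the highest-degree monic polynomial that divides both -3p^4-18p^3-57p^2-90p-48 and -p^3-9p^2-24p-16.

p+1

Euclidean algorithm in ℚ[p]:
  -3p^4-18p^3-57p^2-90p-48 = (3p-9)(-p^3-9p^2-24p-16) + (-66p^2-258p-192)
  -p^3-9p^2-24p-16 = ((1/66)p+28/363)(-66p^2-258p-192) + (-(144/121)p-144/121)
  -66p^2-258p-192 = ((1331/24)p+484/3)(-(144/121)p-144/121) + (0)
Last nonzero remainder: -(144/121)p-144/121. Dividing through by -144/121 gives the monic gcd p+1.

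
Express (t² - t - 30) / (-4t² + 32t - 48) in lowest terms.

(-t - 5)/(4t - 8)

Repeated division with remainder:
  t² - t - 30 = (-1/4)(-4t² + 32t - 48) + (7t - 42)
  -4t² + 32t - 48 = (-(4/7)t + 8/7)(7t - 42) + (0)
Last nonzero remainder: 7t - 42. Dividing through by 7 gives the monic gcd t - 6.
Cancel t - 6 from numerator and denominator to get the reduced form.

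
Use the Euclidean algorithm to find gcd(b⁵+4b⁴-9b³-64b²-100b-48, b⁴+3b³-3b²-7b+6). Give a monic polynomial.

By polynomial division,
  b⁵+4b⁴-9b³-64b²-100b-48 = (b+1)(b⁴+3b³-3b²-7b+6) + (-9b³-54b²-99b-54)
  b⁴+3b³-3b²-7b+6 = (-(1/9)b+1/3)(-9b³-54b²-99b-54) + (4b²+20b+24)
  -9b³-54b²-99b-54 = (-(9/4)b-9/4)(4b²+20b+24) + (0)
Last nonzero remainder: 4b²+20b+24. Dividing through by 4 gives the monic gcd b²+5b+6.

b²+5b+6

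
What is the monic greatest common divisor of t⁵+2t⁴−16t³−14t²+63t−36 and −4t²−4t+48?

t²+t−12

Apply the Euclidean algorithm:
  t⁵+2t⁴−16t³−14t²+63t−36 = (−(1/4)t³−(1/4)t²+(5/4)t−3/4)(−4t²−4t+48) + (0)
Last nonzero remainder: −4t²−4t+48. Dividing through by −4 gives the monic gcd t²+t−12.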